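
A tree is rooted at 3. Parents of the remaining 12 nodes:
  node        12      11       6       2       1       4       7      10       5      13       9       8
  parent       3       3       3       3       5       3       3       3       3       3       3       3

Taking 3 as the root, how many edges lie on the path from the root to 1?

2

Path from 3 to 1: 3–5–1, which has 2 edges.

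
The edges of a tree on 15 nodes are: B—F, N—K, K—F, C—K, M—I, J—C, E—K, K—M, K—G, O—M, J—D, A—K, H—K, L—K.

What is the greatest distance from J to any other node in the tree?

4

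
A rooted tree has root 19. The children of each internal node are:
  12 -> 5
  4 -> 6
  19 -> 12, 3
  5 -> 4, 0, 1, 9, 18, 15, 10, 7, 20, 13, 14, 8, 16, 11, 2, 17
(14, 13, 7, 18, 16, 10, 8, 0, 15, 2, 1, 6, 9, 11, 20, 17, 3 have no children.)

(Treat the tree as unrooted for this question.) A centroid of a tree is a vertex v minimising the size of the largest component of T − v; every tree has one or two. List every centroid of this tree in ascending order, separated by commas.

Delete 5: the remaining components have sizes 3, 2, 1, 1, 1, 1, 1, 1, 1, 1, 1, 1, 1, 1, 1, 1, 1. Max 3 ≤ 10, so 5 is a centroid.
Every other node leaves some component of size > 10, so the centroid is unique.

5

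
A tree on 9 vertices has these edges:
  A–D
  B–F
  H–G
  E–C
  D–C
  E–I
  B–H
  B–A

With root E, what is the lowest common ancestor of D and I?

Ancestors of D (toward the root): D, C, E.
Ancestors of I: I, E.
The deepest node appearing in both lists is E.

E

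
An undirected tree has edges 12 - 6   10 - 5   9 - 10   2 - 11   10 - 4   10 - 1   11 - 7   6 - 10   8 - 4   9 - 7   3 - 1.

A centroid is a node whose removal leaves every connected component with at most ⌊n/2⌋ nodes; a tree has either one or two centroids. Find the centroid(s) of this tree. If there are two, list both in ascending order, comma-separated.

10

Delete 10: the remaining components have sizes 4, 2, 2, 2, 1. Max 4 ≤ 6, so 10 is a centroid.
No neighbour of 10 does as well, so 10 is the unique centroid.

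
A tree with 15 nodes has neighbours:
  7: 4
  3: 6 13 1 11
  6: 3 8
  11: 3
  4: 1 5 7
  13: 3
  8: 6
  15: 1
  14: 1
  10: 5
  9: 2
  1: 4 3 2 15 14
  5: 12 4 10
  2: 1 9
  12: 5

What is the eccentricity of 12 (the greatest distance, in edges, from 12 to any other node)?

6

A farthest node from 12 is 8.
The path 12 – 5 – 4 – 1 – 3 – 6 – 8 has 6 edges.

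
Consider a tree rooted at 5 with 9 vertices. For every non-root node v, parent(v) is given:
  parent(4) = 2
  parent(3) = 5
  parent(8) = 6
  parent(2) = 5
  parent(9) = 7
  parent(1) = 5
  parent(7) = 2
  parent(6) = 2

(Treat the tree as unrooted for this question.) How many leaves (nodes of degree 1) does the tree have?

Exactly 5 nodes have a single neighbour: 1, 3, 4, 8, 9.

5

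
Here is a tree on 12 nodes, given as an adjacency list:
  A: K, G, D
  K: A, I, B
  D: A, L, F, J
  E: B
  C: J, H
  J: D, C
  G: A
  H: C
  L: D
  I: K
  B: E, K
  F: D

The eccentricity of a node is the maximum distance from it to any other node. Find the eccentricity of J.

A farthest node from J is E.
The path J–D–A–K–B–E has 5 edges.

5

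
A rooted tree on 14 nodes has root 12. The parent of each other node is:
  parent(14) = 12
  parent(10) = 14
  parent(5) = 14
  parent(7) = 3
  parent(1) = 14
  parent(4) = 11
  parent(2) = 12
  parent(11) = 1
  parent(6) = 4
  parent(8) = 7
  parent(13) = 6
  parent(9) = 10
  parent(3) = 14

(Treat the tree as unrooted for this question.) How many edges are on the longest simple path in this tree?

8

BFS from 13 reaches 8 last, at distance 8; BFS from 8 confirms no node is farther.
Path: 13 - 6 - 4 - 11 - 1 - 14 - 3 - 7 - 8.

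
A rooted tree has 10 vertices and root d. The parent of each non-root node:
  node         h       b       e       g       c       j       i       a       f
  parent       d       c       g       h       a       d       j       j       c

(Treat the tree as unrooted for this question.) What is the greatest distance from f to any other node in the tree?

7

Distances from f peak at 7, attained at e.
f-c-a-j-d-h-g-e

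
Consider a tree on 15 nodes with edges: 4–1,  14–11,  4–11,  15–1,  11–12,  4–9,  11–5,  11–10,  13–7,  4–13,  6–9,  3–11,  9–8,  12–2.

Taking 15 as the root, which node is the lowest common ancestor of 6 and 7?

4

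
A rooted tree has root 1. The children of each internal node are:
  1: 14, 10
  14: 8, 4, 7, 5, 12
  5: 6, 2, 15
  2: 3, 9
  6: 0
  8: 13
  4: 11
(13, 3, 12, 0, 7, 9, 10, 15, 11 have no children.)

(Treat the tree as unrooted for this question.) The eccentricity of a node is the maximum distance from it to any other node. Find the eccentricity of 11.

The node farthest from 11 is 3 (0, 9 also at distance 5), via 11 – 4 – 14 – 5 – 2 – 3 — 5 edges.

5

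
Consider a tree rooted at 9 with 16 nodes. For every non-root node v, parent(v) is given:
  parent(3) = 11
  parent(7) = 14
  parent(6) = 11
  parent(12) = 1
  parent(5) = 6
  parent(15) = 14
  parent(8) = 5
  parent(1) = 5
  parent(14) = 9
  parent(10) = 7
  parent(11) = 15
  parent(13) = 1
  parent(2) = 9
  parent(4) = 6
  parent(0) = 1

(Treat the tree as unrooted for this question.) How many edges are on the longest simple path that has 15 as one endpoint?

5

Distances from 15 peak at 5, attained at 12 (0, 13 also at distance 5).
15-11-6-5-1-12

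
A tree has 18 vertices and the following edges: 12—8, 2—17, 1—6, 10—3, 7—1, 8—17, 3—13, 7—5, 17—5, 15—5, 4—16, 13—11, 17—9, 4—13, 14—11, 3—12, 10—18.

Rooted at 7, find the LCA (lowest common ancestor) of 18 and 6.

Path 18→root: 18 10 3 12 8 17 5 7; path 6→root: 6 1 7.
First common node: 7.

7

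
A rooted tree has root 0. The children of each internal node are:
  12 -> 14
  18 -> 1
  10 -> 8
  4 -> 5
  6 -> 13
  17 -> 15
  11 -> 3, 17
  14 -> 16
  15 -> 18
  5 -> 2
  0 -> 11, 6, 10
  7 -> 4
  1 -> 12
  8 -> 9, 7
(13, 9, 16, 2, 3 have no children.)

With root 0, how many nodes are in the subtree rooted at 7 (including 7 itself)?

4

Descendants of 7 (including itself): 7, 4, 5, 2. That's 4.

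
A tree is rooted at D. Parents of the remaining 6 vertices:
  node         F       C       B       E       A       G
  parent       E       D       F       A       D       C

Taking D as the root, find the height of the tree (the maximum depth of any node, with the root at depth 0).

4

A deepest node is B, reached by D-A-E-F-B.
That path has 4 edges, so the height is 4.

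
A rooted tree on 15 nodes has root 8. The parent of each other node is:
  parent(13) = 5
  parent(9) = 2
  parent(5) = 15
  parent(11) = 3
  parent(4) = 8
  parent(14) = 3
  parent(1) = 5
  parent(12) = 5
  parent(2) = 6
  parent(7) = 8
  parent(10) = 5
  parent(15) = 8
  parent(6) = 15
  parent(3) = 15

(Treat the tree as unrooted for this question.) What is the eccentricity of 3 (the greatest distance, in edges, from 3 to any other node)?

4

The node farthest from 3 is 9, via 3-15-6-2-9 — 4 edges.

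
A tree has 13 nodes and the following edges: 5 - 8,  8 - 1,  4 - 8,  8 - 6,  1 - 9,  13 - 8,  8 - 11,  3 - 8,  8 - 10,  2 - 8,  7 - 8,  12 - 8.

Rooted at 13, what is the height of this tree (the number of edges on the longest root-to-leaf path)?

3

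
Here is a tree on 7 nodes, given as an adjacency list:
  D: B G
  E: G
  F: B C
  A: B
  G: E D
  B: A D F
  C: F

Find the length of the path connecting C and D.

3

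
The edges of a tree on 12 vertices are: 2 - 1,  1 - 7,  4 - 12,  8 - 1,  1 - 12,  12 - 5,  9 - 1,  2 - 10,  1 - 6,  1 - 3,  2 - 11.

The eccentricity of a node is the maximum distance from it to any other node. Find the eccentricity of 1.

2

The node farthest from 1 is 4 (11, 10, 5 also at distance 2), via 1 – 12 – 4 — 2 edges.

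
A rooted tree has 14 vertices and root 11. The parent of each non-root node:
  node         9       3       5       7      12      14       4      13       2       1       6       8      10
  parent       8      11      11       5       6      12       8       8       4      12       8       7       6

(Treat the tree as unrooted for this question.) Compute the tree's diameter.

Starting from 3, a farthest node is 1 at distance 7.
One longest path: 3 – 11 – 5 – 7 – 8 – 6 – 12 – 1.
So the diameter is 7.

7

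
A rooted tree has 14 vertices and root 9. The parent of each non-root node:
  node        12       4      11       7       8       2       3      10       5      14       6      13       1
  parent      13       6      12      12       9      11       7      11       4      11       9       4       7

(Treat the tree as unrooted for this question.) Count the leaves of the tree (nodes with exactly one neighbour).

7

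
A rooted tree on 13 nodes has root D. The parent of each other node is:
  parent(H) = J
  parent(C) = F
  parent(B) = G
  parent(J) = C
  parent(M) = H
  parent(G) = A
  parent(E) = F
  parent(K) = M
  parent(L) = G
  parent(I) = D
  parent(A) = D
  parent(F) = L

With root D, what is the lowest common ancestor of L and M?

L's ancestor chain is L, G, A, D and M's is M, H, J, C, F, L, G, A, D; they first meet at L.

L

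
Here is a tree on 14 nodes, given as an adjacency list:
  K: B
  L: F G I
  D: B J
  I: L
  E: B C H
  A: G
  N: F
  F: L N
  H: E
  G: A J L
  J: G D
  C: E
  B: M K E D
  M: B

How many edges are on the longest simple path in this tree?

8

Starting from N, a farthest node is H at distance 8.
One longest path: N - F - L - G - J - D - B - E - H.
So the diameter is 8.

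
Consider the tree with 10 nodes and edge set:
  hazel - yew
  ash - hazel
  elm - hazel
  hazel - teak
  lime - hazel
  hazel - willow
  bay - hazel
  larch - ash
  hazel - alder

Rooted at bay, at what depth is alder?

bay–hazel–alder — 2 edges.

2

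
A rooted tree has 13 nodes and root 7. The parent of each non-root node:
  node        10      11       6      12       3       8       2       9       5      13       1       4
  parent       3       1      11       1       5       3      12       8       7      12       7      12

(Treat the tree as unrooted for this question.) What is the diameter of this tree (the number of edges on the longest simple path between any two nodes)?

BFS from 9 reaches 6 last, at distance 7; BFS from 6 confirms no node is farther.
Path: 9 - 8 - 3 - 5 - 7 - 1 - 11 - 6.

7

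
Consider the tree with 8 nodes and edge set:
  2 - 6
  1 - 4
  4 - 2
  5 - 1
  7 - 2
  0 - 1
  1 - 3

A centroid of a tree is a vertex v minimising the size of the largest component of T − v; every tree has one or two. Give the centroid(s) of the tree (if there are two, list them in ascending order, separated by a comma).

1, 4

Delete 1: the remaining components have sizes 4, 1, 1, 1. Max 4 ≤ 4, so 1 is a centroid.
4 is adjacent to 1 and is also a centroid (the largest component after removing it is likewise 4).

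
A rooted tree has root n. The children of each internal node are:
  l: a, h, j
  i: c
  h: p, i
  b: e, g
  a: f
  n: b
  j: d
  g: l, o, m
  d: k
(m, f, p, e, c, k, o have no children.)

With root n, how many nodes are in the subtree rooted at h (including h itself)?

4

Descendants of h (including itself): h, p, i, c. That's 4.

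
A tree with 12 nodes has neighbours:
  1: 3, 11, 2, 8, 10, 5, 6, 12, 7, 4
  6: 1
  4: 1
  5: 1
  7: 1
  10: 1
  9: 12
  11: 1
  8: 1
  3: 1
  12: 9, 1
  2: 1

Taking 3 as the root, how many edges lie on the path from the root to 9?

Path from 3 to 9: 3–1–12–9, which has 3 edges.

3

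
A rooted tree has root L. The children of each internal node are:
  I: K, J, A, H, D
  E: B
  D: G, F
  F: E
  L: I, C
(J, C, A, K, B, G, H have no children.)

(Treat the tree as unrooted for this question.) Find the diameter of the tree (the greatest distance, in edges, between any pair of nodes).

BFS from B reaches C last, at distance 6; BFS from C confirms no node is farther.
Path: B - E - F - D - I - L - C.

6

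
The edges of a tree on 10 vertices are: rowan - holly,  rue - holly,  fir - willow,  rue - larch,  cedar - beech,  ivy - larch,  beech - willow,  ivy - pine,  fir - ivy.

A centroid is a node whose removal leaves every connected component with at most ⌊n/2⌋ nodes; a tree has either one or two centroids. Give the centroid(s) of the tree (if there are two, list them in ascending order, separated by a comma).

ivy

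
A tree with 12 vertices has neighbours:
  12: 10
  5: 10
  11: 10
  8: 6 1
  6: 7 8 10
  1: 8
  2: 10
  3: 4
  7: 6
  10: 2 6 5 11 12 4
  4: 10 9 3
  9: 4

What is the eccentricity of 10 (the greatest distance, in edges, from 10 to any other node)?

Distances from 10 peak at 3, attained at 1.
10–6–8–1

3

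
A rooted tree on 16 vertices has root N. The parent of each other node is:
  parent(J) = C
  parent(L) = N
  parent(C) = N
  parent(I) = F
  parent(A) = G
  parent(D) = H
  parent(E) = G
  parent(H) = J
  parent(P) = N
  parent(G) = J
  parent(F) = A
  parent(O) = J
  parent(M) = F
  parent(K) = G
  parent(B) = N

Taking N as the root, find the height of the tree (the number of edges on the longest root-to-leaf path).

6

I sits deepest: N–C–J–G–A–F–I — 6 edges from the root.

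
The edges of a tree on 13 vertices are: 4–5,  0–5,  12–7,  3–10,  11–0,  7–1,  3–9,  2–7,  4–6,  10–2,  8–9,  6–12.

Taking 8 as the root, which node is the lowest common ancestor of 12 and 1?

12's ancestor chain is 12, 7, 2, 10, 3, 9, 8 and 1's is 1, 7, 2, 10, 3, 9, 8; they first meet at 7.

7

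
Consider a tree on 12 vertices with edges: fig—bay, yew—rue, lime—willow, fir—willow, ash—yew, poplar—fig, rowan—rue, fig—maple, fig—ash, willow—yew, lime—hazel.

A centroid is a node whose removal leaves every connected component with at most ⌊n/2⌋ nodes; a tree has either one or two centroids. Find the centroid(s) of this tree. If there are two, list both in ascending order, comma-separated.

Delete yew: the remaining components have sizes 5, 4, 2. Max 5 ≤ 6, so yew is a centroid.
Every other node leaves some component of size > 6, so the centroid is unique.

yew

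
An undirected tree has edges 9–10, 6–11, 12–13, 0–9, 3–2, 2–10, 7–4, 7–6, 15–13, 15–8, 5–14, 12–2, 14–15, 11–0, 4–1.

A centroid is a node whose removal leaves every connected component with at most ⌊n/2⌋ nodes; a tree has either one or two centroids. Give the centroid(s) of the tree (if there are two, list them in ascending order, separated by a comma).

2, 10

If 10 is removed the pieces have sizes 8, 7, all ≤ ⌊16/2⌋ = 8.
Its neighbour 2 also leaves a largest component of size 8, so both are centroids.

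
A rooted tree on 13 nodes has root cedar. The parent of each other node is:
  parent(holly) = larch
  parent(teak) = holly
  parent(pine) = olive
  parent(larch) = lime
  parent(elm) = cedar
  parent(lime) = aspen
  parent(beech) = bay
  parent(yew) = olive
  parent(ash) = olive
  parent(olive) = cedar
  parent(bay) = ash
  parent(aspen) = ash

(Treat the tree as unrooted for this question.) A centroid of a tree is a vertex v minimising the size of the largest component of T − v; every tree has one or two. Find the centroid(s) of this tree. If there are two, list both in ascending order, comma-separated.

ash

If ash is removed the pieces have sizes 5, 5, 2, all ≤ ⌊13/2⌋ = 6.
Every other node leaves some component of size > 6, so the centroid is unique.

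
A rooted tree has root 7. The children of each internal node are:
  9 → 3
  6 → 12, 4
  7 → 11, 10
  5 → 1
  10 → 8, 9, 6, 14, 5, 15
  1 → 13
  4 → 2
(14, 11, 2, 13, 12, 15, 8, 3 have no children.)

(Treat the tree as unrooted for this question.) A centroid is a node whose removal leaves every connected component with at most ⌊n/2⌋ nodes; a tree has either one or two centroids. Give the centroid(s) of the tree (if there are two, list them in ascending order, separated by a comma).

10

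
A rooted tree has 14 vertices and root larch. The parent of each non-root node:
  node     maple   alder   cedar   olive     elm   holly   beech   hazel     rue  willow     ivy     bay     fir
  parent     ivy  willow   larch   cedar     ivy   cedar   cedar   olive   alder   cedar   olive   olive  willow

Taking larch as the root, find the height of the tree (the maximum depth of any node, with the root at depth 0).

4

The longest root-to-leaf path is larch → cedar → willow → alder → rue (4 edges).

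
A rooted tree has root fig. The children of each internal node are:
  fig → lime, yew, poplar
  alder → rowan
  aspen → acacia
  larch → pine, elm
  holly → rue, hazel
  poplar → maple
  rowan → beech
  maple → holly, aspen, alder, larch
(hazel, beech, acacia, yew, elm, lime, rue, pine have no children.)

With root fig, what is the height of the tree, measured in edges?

5

The longest root-to-leaf path is fig-poplar-maple-alder-rowan-beech (5 edges).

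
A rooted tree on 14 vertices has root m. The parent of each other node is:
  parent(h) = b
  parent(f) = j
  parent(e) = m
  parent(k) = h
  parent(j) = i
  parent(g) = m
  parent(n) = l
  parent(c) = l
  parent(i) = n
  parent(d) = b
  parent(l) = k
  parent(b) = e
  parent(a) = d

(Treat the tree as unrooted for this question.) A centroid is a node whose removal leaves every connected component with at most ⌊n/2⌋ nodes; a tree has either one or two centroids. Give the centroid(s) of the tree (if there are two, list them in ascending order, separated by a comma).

Delete h: the remaining components have sizes 7, 6. Max 7 ≤ 7, so h is a centroid.
Its neighbour k also leaves a largest component of size 7, so both are centroids.

h, k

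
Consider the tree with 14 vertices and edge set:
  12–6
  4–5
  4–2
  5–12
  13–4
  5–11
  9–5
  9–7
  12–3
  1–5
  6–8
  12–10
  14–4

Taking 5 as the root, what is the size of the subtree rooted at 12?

5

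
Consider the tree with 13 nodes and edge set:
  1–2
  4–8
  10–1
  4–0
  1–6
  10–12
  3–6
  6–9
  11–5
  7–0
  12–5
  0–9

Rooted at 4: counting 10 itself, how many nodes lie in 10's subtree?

The subtree rooted at 10 contains: 10, 12, 5, 11 — 4 nodes.

4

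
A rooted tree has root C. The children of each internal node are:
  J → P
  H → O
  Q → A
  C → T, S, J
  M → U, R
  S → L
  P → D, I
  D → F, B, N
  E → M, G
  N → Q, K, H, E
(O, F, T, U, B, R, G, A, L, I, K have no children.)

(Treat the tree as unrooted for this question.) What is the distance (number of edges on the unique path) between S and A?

7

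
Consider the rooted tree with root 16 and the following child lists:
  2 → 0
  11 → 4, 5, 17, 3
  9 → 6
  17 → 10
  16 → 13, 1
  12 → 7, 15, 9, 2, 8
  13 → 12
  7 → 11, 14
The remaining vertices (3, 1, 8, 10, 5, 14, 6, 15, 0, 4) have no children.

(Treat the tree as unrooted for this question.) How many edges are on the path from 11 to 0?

4

Walking from 11: 11–7–12–2–0. Length 4.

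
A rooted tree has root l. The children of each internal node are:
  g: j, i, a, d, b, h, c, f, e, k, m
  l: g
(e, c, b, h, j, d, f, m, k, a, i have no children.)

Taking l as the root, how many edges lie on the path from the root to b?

2

Path from l to b: l – g – b, which has 2 edges.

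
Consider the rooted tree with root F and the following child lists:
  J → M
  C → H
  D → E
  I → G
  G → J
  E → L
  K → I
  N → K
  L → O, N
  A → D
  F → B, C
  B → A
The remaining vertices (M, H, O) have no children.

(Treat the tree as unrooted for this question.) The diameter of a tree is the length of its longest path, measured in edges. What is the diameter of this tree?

13

A longest path is H – C – F – B – A – D – E – L – N – K – I – G – J – M, with 13 edges.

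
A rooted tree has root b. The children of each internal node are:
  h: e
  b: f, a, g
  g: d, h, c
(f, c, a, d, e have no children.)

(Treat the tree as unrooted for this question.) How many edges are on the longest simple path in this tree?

Starting from e, a farthest node is f at distance 4.
One longest path: e - h - g - b - f.
So the diameter is 4.

4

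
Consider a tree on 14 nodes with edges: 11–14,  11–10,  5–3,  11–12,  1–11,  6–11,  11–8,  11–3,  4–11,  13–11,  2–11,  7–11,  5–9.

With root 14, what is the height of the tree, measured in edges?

4

The longest root-to-leaf path is 14-11-3-5-9 (4 edges).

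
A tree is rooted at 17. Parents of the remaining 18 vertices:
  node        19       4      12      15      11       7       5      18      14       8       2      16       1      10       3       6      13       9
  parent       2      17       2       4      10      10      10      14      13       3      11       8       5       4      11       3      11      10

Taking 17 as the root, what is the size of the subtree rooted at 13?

13's subtree: {13, 14, 18}, size 3.

3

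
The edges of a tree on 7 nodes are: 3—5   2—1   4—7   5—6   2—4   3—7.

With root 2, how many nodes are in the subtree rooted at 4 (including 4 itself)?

5

4's subtree: {4, 7, 3, 5, 6}, size 5.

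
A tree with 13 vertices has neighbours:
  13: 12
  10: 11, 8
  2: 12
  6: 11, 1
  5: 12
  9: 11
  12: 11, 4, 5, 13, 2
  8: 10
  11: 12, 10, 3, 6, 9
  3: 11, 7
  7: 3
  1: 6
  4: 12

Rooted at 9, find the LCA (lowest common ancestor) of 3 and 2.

3's ancestor chain is 3, 11, 9 and 2's is 2, 12, 11, 9; they first meet at 11.

11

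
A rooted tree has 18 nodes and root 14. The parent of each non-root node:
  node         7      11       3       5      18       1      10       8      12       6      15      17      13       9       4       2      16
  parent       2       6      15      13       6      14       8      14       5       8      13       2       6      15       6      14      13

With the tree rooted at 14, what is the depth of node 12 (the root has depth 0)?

5

Path from 14 to 12: 14 → 8 → 6 → 13 → 5 → 12, which has 5 edges.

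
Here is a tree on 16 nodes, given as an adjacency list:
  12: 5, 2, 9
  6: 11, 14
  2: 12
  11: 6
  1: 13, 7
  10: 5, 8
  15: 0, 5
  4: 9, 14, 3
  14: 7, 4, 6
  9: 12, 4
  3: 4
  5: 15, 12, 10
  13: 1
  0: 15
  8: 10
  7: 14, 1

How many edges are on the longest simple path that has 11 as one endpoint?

8

A farthest node from 11 is 0 (8 also at distance 8).
The path 11-6-14-4-9-12-5-15-0 has 8 edges.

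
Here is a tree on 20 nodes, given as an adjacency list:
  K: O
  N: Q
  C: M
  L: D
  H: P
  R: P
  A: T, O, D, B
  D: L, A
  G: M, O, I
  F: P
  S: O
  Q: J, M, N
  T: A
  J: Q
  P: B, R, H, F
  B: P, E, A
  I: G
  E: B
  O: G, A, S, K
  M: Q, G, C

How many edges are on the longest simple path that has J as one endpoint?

Distances from J peak at 8, attained at F (H, R also at distance 8).
J–Q–M–G–O–A–B–P–F

8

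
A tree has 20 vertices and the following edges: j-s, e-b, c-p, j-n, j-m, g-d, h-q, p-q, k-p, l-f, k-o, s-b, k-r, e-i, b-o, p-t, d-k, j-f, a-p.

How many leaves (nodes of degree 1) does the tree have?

Degree-1 nodes: a, c, g, h, i, l, m, n, r, t — 10 of them.

10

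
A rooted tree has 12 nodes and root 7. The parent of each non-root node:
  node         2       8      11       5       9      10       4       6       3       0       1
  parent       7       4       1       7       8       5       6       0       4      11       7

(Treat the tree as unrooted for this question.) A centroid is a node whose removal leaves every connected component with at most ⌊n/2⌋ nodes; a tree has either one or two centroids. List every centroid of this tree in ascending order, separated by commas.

0, 11

If 0 is removed the pieces have sizes 6, 5, all ≤ ⌊12/2⌋ = 6.
Its neighbour 11 also leaves a largest component of size 6, so both are centroids.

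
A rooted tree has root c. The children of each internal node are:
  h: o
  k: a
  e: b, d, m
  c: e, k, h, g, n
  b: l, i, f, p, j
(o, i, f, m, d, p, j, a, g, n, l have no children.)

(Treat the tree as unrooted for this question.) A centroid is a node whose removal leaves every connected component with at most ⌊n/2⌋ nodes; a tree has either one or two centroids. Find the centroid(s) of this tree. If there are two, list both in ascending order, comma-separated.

e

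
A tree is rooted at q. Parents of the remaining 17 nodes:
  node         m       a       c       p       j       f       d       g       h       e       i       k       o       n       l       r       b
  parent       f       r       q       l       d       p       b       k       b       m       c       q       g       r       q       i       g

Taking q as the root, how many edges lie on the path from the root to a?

Path from q to a: q – c – i – r – a, which has 4 edges.

4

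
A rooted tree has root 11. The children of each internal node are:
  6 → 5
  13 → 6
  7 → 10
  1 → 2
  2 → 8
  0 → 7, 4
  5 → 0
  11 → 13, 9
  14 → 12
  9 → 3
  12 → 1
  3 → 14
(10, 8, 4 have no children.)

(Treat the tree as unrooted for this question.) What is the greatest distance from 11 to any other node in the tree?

7

Distances from 11 peak at 7, attained at 8.
11-9-3-14-12-1-2-8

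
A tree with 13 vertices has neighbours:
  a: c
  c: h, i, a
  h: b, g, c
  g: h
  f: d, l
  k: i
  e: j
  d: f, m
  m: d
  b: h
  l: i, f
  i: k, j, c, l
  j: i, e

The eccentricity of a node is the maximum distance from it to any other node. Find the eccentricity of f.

5

Distances from f peak at 5, attained at g (b also at distance 5).
f-l-i-c-h-g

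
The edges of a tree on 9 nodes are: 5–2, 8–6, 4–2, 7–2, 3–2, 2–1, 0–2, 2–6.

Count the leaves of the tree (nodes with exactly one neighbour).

7

Degree-1 nodes: 0, 1, 3, 4, 5, 7, 8 — 7 of them.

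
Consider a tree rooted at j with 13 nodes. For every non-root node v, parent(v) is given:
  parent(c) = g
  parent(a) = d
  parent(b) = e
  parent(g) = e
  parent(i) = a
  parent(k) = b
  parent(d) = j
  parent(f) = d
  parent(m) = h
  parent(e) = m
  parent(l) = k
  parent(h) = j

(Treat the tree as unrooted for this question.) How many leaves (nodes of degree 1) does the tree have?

Degree-1 nodes: c, f, i, l — 4 of them.

4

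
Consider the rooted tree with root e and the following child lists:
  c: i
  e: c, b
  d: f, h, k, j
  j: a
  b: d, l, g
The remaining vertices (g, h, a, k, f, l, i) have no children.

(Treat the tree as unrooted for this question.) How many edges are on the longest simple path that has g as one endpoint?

Distances from g peak at 4, attained at a (i also at distance 4).
g–b–d–j–a

4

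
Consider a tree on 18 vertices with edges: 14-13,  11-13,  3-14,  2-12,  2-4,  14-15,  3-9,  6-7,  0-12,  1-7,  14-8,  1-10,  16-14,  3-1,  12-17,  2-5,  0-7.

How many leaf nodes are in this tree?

The leaves are 4, 5, 6, 8, 9, 10, 11, 15, 16, 17.
That is 10 leaves.

10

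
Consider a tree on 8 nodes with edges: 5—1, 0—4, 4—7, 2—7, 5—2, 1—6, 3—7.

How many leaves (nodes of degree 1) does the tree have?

Exactly 3 nodes have a single neighbour: 0, 3, 6.

3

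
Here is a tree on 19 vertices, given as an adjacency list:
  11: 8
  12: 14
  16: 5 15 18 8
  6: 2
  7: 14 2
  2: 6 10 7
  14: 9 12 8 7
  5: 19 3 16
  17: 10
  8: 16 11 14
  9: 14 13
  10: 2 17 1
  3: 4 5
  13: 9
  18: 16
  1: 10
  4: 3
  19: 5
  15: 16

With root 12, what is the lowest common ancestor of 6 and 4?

Path 6→root: 6 2 7 14 12; path 4→root: 4 3 5 16 8 14 12.
First common node: 14.

14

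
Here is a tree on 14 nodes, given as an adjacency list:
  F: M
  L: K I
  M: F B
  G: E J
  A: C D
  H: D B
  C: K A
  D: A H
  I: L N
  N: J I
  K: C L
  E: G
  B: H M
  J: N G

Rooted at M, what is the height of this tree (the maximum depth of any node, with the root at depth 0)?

12

E sits deepest: M → B → H → D → A → C → K → L → I → N → J → G → E — 12 edges from the root.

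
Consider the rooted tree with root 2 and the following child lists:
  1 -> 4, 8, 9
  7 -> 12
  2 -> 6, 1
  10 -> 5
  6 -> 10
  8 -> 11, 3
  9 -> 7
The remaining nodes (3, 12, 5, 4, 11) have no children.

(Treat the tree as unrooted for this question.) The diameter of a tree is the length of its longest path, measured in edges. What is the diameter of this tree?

7

BFS from 12 reaches 5 last, at distance 7; BFS from 5 confirms no node is farther.
Path: 12 – 7 – 9 – 1 – 2 – 6 – 10 – 5.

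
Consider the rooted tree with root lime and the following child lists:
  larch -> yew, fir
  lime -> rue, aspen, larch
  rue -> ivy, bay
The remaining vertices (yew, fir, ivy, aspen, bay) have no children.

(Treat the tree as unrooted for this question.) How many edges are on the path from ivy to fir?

4

ivy - rue - lime - larch - fir: 4 edges.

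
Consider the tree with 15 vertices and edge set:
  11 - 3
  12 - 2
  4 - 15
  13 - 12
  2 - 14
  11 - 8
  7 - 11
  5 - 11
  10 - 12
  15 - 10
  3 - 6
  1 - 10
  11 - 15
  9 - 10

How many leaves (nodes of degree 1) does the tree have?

9

Exactly 9 nodes have a single neighbour: 1, 4, 5, 6, 7, 8, 9, 13, 14.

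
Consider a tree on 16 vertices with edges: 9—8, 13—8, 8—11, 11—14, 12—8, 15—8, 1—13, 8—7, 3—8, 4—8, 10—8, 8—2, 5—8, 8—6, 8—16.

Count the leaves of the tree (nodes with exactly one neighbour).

The leaves are 1, 2, 3, 4, 5, 6, 7, 9, 10, 12, 14, 15, 16.
That is 13 leaves.

13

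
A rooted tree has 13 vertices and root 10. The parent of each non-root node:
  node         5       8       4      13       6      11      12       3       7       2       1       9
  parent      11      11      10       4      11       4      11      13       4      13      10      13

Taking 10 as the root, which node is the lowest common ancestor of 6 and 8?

Path 6→root: 6 11 4 10; path 8→root: 8 11 4 10.
First common node: 11.

11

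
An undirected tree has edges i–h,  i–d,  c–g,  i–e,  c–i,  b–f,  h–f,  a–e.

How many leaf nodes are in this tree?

The leaves are a, b, d, g.
That is 4 leaves.

4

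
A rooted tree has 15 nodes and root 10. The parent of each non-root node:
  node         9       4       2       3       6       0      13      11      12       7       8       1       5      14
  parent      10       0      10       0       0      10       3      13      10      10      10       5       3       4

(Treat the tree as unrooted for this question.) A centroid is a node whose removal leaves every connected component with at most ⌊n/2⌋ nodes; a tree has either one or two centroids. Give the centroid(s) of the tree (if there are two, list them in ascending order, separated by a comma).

0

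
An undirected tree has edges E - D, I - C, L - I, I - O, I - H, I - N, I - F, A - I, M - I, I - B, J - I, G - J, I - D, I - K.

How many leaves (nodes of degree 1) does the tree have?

12

Exactly 12 nodes have a single neighbour: A, B, C, E, F, G, H, K, L, M, N, O.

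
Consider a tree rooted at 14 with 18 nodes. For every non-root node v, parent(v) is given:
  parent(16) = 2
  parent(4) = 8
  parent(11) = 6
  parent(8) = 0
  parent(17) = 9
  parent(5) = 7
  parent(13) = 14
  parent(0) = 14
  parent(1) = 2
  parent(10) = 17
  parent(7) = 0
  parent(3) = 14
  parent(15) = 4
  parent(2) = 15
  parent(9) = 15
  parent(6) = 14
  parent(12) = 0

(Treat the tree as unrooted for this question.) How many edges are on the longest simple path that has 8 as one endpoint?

5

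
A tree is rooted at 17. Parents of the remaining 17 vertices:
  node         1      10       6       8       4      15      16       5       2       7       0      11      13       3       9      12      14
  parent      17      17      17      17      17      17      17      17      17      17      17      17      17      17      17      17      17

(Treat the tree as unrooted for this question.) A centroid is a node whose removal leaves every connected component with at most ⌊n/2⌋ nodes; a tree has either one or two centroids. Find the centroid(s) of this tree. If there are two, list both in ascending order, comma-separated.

17

If 17 is removed the pieces have sizes 1, 1, 1, 1, 1, 1, 1, 1, 1, 1, 1, 1, 1, 1, 1, 1, 1, all ≤ ⌊18/2⌋ = 9.
Every other node leaves some component of size > 9, so the centroid is unique.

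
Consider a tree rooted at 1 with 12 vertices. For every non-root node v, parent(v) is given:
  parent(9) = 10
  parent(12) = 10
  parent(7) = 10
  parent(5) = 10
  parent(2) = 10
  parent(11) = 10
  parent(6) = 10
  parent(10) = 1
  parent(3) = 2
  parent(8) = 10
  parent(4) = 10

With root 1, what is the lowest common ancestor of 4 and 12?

10

Path 4→root: 4 10 1; path 12→root: 12 10 1.
First common node: 10.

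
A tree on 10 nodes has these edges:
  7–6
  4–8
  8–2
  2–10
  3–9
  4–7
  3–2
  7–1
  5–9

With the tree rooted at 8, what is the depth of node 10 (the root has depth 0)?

2

Path from 8 to 10: 8 → 2 → 10, which has 2 edges.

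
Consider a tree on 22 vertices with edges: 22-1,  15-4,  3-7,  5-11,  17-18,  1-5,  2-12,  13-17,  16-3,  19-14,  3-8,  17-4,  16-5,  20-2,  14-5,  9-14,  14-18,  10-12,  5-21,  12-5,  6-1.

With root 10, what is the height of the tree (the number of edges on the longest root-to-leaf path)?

The longest root-to-leaf path is 10 – 12 – 5 – 14 – 18 – 17 – 4 – 15 (7 edges).

7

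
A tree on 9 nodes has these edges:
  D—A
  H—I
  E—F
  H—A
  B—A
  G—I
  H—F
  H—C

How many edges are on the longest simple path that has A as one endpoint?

Distances from A peak at 3, attained at G (E also at distance 3).
A-H-I-G

3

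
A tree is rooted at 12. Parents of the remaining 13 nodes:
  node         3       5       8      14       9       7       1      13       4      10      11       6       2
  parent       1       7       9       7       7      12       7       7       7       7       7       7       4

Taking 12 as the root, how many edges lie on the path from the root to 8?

12 – 7 – 9 – 8 — 3 edges.

3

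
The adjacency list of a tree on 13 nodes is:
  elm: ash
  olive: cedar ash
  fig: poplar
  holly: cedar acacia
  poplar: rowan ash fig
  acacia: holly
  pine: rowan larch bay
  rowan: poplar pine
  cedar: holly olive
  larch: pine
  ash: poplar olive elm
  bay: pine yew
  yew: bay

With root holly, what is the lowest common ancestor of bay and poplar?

poplar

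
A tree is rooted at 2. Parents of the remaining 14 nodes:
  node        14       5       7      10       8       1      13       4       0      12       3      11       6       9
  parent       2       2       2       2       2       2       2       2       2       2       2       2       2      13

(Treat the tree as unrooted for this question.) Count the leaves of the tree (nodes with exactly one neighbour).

13

Degree-1 nodes: 0, 1, 3, 4, 5, 6, 7, 8, 9, 10, 11, 12, 14 — 13 of them.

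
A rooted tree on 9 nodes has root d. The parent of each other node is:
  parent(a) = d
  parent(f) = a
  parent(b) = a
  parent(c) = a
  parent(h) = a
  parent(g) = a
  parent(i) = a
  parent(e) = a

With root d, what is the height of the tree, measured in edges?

2

The longest root-to-leaf path is d → a → i (2 edges).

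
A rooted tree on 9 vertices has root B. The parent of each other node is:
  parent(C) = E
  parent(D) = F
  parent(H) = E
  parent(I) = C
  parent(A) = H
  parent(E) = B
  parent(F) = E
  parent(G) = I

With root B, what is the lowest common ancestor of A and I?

Path A→root: A H E B; path I→root: I C E B.
First common node: E.

E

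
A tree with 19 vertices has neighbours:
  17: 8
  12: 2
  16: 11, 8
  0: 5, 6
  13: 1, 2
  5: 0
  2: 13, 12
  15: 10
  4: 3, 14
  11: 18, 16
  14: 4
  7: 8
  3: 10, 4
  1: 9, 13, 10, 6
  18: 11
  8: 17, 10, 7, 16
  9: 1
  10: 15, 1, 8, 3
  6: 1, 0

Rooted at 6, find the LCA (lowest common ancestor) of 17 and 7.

8

Path 17→root: 17 8 10 1 6; path 7→root: 7 8 10 1 6.
First common node: 8.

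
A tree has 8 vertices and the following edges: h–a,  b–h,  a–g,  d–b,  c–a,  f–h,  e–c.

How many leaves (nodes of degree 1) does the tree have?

Degree-1 nodes: d, e, f, g — 4 of them.

4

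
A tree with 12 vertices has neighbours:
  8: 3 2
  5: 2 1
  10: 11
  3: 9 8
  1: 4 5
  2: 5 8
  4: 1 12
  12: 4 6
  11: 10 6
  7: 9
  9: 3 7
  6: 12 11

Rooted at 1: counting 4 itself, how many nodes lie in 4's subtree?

4's subtree: {4, 12, 6, 11, 10}, size 5.

5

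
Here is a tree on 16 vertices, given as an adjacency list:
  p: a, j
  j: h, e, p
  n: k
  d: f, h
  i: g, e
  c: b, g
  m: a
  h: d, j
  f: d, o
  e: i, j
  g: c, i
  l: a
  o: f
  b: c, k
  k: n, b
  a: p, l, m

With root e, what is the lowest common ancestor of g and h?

e

g's ancestor chain is g, i, e and h's is h, j, e; they first meet at e.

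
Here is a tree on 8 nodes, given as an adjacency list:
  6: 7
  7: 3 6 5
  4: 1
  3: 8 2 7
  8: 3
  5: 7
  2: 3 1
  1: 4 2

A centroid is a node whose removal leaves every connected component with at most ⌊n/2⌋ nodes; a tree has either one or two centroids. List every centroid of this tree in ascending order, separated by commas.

Removing 3 splits the tree into components of sizes 3, 3, 1; the largest is 3 ≤ ⌊8/2⌋ = 4.
No neighbour of 3 does as well, so 3 is the unique centroid.

3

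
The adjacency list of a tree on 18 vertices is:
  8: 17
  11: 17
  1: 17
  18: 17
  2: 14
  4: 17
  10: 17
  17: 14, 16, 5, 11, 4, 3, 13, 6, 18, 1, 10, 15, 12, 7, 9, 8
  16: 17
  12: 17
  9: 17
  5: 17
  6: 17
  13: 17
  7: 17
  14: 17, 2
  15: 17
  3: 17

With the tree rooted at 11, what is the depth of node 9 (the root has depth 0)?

2

Path from 11 to 9: 11 → 17 → 9, which has 2 edges.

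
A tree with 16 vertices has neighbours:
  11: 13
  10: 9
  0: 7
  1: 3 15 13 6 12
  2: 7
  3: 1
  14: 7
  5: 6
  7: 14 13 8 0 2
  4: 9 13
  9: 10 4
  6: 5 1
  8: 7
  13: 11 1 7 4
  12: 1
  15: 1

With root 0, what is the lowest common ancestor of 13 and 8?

Path 13→root: 13 7 0; path 8→root: 8 7 0.
First common node: 7.

7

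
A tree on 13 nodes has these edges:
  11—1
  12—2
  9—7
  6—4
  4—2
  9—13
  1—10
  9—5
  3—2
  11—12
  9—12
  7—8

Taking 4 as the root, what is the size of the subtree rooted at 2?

The subtree rooted at 2 contains: 2, 12, 3, 9, 11, 7, 5, 13, 1, 8, 10 — 11 nodes.

11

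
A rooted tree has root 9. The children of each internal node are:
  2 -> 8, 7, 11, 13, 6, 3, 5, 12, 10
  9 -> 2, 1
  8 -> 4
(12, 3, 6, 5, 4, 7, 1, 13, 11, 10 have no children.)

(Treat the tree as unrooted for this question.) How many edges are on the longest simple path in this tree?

Starting from 4, a farthest node is 1 at distance 4.
One longest path: 4–8–2–9–1.
So the diameter is 4.

4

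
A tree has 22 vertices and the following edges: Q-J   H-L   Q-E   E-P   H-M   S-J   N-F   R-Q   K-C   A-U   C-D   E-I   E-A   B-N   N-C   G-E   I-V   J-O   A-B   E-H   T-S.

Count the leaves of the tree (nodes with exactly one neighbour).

12

Degree-1 nodes: D, F, G, K, L, M, O, P, R, T, U, V — 12 of them.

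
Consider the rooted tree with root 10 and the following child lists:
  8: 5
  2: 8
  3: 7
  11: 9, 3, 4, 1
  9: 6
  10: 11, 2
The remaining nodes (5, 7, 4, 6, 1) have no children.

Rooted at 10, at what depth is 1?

Path from 10 to 1: 10 – 11 – 1, which has 2 edges.

2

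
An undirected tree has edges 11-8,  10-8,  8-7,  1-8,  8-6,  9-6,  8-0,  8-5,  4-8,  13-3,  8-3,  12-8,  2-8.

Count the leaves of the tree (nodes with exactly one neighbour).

The leaves are 0, 1, 2, 4, 5, 7, 9, 10, 11, 12, 13.
That is 11 leaves.

11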